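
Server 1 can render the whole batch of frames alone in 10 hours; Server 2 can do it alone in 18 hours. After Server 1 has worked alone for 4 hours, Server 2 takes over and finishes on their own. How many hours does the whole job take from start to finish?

In 4 hours Server 1 does 4/10 = 2/5 of the job, leaving 3/5.
Server 2 works at 1/18 per hour, so finishing takes 3/5 ÷ 1/18 = 54/5 hours.
Total time = 4 + 54/5 = 74/5 hours.

74/5 hours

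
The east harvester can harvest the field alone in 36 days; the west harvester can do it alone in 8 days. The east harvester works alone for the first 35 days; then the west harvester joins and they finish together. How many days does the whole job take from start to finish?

In 35 days the east harvester does 35/36 of the job, leaving 1/36.
The east harvester and the west harvester together work at 11/72 per day, so finishing takes 1/36 ÷ 11/72 = 2/11 days.
Total time = 35 + 2/11 = 387/11 days.

387/11 days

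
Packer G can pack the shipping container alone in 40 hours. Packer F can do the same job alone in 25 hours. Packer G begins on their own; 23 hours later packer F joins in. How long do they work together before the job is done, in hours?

85/13 hours

In the first 23 hours packer G alone does 23/40 of the job, leaving 17/40.
Once everyone is working, combined rate: 1/40 + 1/25 = (5 + 8)/200 = 13/200 per hour.
Remaining 17/40 at 13/200 per hour takes 85/13 hours.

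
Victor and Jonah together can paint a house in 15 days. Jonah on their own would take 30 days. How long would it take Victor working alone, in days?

30 days

Combined rate is 1/15 per day.
Known contribution: 1/30 per day.
So Victor's rate is 1/15 − 1/30 = 1/30, meaning 30 days alone.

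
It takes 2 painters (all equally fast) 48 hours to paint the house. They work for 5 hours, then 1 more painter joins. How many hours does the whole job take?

101/3 hours

One painter does 1/96 of the job per hour.
After 5 hours with 2 painters, 5/48 is done (43/48 left).
With 3 painters the rate is 3/96 = 1/32, so the rest takes 43/48 ÷ 1/32 = 86/3 hours.
Total = 5 + 86/3 = 101/3 hours.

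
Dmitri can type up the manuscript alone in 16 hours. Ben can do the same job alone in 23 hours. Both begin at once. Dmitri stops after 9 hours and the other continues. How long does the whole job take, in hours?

In the first 9 hours the combined rate is 39/368, so 351/368 of the job is done, leaving 17/368.
After Dmitri leaves the rate is 1/23 per hour; the remaining 17/368 takes 17/16 hours.
Total = 9 + 17/16 = 161/16 hours.

161/16 hours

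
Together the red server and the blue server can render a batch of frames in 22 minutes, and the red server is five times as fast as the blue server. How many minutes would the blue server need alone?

Let the blue server's rate be r; then the red server's rate is 5r, so together (5 + 1)r = 6r = 1/22.
Thus r = 1/132 per minute.
The blue server alone: 132 minutes; the red server alone: 132/5 minutes.

132 minutes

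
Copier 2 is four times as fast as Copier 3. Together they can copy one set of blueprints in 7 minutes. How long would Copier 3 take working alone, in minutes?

Let Copier 3's rate be r; then Copier 2's rate is 4r, so together (4 + 1)r = 5r = 1/7.
Thus r = 1/35 per minute.
Copier 3 alone: 35 minutes; Copier 2 alone: 35/4 minutes.

35 minutes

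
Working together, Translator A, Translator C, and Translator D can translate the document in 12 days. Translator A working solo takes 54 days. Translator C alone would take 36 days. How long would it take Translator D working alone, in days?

27 days

Combined rate is 1/12 per day.
Known contribution: 1/54 + 1/36 = (2 + 3)/108 = 5/108 per day.
So Translator D's rate is 1/12 − 5/108 = 1/27, meaning 27 days alone.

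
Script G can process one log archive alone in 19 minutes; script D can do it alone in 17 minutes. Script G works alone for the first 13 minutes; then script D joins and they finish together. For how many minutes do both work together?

In 13 minutes script G does 13/19 of the job, leaving 6/19.
Script G and script D together work at 36/323 per minute, so finishing takes 6/19 ÷ 36/323 = 17/6 minutes.

17/6 minutes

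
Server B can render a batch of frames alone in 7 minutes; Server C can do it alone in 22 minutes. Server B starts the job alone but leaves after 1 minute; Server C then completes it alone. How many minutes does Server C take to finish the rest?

In 1 minute Server B does 1/7 of the job, leaving 6/7.
Server C works at 1/22 per minute, so finishing takes 6/7 ÷ 1/22 = 132/7 minutes.

132/7 minutes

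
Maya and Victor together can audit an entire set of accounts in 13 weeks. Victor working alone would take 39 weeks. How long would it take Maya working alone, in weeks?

Combined rate is 1/13 per week.
Known contribution: 1/39 per week.
So Maya's rate is 1/13 − 1/39 = 2/39, meaning 39/2 weeks alone.

39/2 weeks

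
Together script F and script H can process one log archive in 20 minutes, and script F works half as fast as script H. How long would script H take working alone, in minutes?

30 minutes

Let script H's rate be r; then script F's rate is (1/2)r, so together (1/2 + 1)r = (3/2)r = 1/20.
Thus r = 1/30 per minute.
Script H alone: 30 minutes; script F alone: 60 minutes.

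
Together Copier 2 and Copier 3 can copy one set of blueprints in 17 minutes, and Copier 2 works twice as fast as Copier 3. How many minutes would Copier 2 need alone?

51/2 minutes

Let Copier 3's rate be r; then Copier 2's rate is 2r, so together (2 + 1)r = 3r = 1/17.
Thus r = 1/51 per minute.
Copier 3 alone: 51 minutes; Copier 2 alone: 51/2 minutes.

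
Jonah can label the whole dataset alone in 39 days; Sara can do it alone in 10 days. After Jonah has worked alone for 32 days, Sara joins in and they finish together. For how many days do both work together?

10/7 days

In 32 days Jonah does 32/39 of the job, leaving 7/39.
Jonah and Sara together work at 49/390 per day, so finishing takes 7/39 ÷ 49/390 = 10/7 days.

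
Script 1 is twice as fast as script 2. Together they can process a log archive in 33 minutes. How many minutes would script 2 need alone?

99 minutes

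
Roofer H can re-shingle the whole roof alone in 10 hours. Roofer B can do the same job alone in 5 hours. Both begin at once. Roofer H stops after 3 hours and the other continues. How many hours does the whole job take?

7/2 hours

In the first 3 hours the combined rate is 3/10, so 9/10 of the job is done, leaving 1/10.
After Roofer H leaves the rate is 1/5 per hour; the remaining 1/10 takes 1/2 hours.
Total = 3 + 1/2 = 7/2 hours.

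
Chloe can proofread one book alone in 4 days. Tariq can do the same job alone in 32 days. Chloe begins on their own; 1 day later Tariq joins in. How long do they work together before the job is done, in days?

8/3 days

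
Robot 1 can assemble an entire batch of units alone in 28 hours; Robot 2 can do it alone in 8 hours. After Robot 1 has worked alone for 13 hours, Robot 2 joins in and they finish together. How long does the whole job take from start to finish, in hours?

49/3 hours

In 13 hours Robot 1 does 13/28 of the job, leaving 15/28.
Robot 1 and Robot 2 together work at 9/56 per hour, so finishing takes 15/28 ÷ 9/56 = 10/3 hours.
Total time = 13 + 10/3 = 49/3 hours.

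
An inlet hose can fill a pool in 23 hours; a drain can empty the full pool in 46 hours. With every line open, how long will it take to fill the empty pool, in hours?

46 hours

Net rate = 1/23 − 1/46 = (2 − 1)/46 = 1/46 per hour.
Filling time = 1 ÷ (1/46) = 46 hours.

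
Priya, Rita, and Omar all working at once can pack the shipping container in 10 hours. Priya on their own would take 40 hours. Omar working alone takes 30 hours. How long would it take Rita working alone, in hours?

Combined rate is 1/10 per hour.
Known contribution: 1/40 + 1/30 = (3 + 4)/120 = 7/120 per hour.
So Rita's rate is 1/10 − 7/120 = 1/24, meaning 24 hours alone.

24 hours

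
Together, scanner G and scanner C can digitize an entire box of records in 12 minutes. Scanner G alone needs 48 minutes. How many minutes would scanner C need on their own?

16 minutes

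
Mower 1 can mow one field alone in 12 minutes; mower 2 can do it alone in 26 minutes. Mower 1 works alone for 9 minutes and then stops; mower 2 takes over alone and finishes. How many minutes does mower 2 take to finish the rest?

13/2 minutes

In 9 minutes mower 1 does 9/12 = 3/4 of the job, leaving 1/4.
Mower 2 works at 1/26 per minute, so finishing takes 1/4 ÷ 1/26 = 13/2 minutes.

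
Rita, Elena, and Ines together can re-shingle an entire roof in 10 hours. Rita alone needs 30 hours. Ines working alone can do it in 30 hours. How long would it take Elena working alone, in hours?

30 hours

Combined rate is 1/10 per hour.
Known contribution: 1/30 + 1/30 = (1 + 1)/30 = 2/30 = 1/15 per hour.
So Elena's rate is 1/10 − 1/15 = 1/30, meaning 30 hours alone.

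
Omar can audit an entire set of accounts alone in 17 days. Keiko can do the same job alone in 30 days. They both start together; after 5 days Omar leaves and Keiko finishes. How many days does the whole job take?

360/17 days

In the first 5 days the combined rate is 47/510, so 47/102 of the job is done, leaving 55/102.
After Omar leaves the rate is 1/30 per day; the remaining 55/102 takes 275/17 days.
Total = 5 + 275/17 = 360/17 days.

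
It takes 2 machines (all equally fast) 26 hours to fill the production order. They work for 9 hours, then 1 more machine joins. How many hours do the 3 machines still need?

34/3 hours

One machine does 1/52 of the job per hour.
After 9 hours with 2 machines, 9/26 is done (17/26 left).
With 3 machines the rate is 3/52, so the rest takes 17/26 ÷ 3/52 = 34/3 hours.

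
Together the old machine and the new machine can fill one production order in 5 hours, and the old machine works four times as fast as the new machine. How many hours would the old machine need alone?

Let the new machine's rate be r; then the old machine's rate is 4r, so together (4 + 1)r = 5r = 1/5.
Thus r = 1/25 per hour.
The new machine alone: 25 hours; the old machine alone: 25/4 hours.

25/4 hours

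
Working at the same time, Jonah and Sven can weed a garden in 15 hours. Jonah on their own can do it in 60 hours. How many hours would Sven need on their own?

20 hours

Combined rate is 1/15 per hour.
Known contribution: 1/60 per hour.
So Sven's rate is 1/15 − 1/60 = 1/20, meaning 20 hours alone.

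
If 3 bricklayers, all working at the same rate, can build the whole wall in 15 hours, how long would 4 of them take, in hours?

45/4 hours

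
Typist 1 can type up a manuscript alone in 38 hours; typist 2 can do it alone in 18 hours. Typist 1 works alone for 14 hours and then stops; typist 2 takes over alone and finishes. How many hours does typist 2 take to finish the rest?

216/19 hours

In 14 hours typist 1 does 14/38 = 7/19 of the job, leaving 12/19.
Typist 2 works at 1/18 per hour, so finishing takes 12/19 ÷ 1/18 = 216/19 hours.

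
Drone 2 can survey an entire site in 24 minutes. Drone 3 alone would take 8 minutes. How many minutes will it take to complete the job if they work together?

6 minutes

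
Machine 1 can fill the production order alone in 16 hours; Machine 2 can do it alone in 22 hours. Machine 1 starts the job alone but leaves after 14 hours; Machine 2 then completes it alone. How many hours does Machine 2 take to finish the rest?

11/4 hours

In 14 hours Machine 1 does 14/16 = 7/8 of the job, leaving 1/8.
Machine 2 works at 1/22 per hour, so finishing takes 1/8 ÷ 1/22 = 11/4 hours.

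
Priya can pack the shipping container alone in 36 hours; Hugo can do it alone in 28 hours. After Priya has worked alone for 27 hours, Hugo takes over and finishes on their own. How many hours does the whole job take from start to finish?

In 27 hours Priya does 27/36 = 3/4 of the job, leaving 1/4.
Hugo works at 1/28 per hour, so finishing takes 1/4 ÷ 1/28 = 7 hours.
Total time = 27 + 7 = 34 hours.

34 hours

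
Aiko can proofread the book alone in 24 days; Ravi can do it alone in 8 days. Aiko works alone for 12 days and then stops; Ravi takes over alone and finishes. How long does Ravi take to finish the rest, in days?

4 days

In 12 days Aiko does 12/24 = 1/2 of the job, leaving 1/2.
Ravi works at 1/8 per day, so finishing takes 1/2 ÷ 1/8 = 4 days.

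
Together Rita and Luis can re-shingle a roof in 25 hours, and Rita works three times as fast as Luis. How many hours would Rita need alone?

100/3 hours

Let Luis's rate be r; then Rita's rate is 3r, so together (3 + 1)r = 4r = 1/25.
Thus r = 1/100 per hour.
Luis alone: 100 hours; Rita alone: 100/3 hours.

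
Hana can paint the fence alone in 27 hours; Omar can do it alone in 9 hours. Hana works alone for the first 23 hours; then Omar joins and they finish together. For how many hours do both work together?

1 hour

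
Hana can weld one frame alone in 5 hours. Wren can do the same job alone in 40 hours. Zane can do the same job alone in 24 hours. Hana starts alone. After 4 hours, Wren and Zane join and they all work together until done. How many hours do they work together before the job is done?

3/4 hours

In the first 4 hours Hana alone does 4/5 of the job, leaving 1/5.
Once everyone is working, combined rate: 1/5 + 1/40 + 1/24 = (24 + 3 + 5)/120 = 32/120 = 4/15 per hour.
Remaining 1/5 at 4/15 per hour takes 3/4 hours.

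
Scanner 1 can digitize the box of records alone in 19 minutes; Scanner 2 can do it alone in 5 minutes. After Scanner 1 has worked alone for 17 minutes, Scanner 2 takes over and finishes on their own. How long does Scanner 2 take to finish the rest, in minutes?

10/19 minutes

In 17 minutes Scanner 1 does 17/19 of the job, leaving 2/19.
Scanner 2 works at 1/5 per minute, so finishing takes 2/19 ÷ 1/5 = 10/19 minutes.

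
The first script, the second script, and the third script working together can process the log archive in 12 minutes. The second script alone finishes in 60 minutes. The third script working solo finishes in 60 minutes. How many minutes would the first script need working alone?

Combined rate is 1/12 per minute.
Known contribution: 1/60 + 1/60 = (1 + 1)/60 = 2/60 = 1/30 per minute.
So the first script's rate is 1/12 − 1/30 = 1/20, meaning 20 minutes alone.

20 minutes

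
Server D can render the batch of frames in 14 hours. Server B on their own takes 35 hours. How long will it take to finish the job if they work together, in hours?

Combined rate: 1/14 + 1/35 = (5 + 2)/70 = 7/70 = 1/10 per hour.
Time = 1 ÷ (1/10) = 10 hours.

10 hours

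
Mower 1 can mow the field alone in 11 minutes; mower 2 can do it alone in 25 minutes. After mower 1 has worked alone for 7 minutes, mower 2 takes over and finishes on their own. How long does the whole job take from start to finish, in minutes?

177/11 minutes

In 7 minutes mower 1 does 7/11 of the job, leaving 4/11.
Mower 2 works at 1/25 per minute, so finishing takes 4/11 ÷ 1/25 = 100/11 minutes.
Total time = 7 + 100/11 = 177/11 minutes.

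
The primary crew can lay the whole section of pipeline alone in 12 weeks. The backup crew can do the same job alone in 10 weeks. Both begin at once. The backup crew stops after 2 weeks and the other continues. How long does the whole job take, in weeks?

48/5 weeks

In the first 2 weeks the combined rate is 11/60, so 11/30 of the job is done, leaving 19/30.
After the backup crew leaves the rate is 1/12 per week; the remaining 19/30 takes 38/5 weeks.
Total = 2 + 38/5 = 48/5 weeks.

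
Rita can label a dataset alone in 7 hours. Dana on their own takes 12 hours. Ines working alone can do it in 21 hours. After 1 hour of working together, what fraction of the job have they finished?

Combined rate: 1/7 + 1/12 + 1/21 = (12 + 7 + 4)/84 = 23/84 per hour.
In 1 hour they complete 1·23/84 = 23/84 of the job.

23/84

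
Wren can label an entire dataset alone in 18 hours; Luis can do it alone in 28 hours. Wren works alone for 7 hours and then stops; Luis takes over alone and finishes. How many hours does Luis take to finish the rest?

154/9 hours

In 7 hours Wren does 7/18 of the job, leaving 11/18.
Luis works at 1/28 per hour, so finishing takes 11/18 ÷ 1/28 = 154/9 hours.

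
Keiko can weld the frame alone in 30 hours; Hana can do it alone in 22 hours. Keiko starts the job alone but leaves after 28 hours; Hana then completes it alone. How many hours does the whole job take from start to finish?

In 28 hours Keiko does 28/30 = 14/15 of the job, leaving 1/15.
Hana works at 1/22 per hour, so finishing takes 1/15 ÷ 1/22 = 22/15 hours.
Total time = 28 + 22/15 = 442/15 hours.

442/15 hours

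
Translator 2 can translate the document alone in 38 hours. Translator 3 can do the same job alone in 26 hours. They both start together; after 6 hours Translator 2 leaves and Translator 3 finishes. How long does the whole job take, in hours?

In the first 6 hours the combined rate is 16/247, so 96/247 of the job is done, leaving 151/247.
After Translator 2 leaves the rate is 1/26 per hour; the remaining 151/247 takes 302/19 hours.
Total = 6 + 302/19 = 416/19 hours.

416/19 hours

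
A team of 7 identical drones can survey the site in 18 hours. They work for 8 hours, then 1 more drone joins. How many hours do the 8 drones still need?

35/4 hours

One drone does 1/126 of the job per hour.
After 8 hours with 7 drones, 4/9 is done (5/9 left).
With 8 drones the rate is 8/126 = 4/63, so the rest takes 5/9 ÷ 4/63 = 35/4 hours.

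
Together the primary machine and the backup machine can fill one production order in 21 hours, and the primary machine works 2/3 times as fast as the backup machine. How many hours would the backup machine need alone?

Let the backup machine's rate be r; then the primary machine's rate is (2/3)r, so together (2/3 + 1)r = (5/3)r = 1/21.
Thus r = 1/35 per hour.
The backup machine alone: 35 hours; the primary machine alone: 105/2 hours.

35 hours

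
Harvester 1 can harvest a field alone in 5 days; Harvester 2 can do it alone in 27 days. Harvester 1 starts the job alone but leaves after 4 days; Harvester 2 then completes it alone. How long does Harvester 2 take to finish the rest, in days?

In 4 days Harvester 1 does 4/5 of the job, leaving 1/5.
Harvester 2 works at 1/27 per day, so finishing takes 1/5 ÷ 1/27 = 27/5 days.

27/5 days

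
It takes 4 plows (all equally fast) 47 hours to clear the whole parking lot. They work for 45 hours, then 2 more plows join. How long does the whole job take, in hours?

One plow does 1/188 of the job per hour.
After 45 hours with 4 plows, 45/47 is done (2/47 left).
With 6 plows the rate is 6/188 = 3/94, so the rest takes 2/47 ÷ 3/94 = 4/3 hours.
Total = 45 + 4/3 = 139/3 hours.

139/3 hours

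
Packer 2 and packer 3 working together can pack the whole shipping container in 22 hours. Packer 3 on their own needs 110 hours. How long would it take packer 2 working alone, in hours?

Combined rate is 1/22 per hour.
Known contribution: 1/110 per hour.
So packer 2's rate is 1/22 − 1/110 = 2/55, meaning 55/2 hours alone.

55/2 hours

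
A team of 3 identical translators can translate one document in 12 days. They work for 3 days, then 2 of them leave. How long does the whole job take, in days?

One translator does 1/36 of the job per day.
After 3 days with 3 translators, 1/4 is done (3/4 left).
With 1 translator the rate is 1/36, so the rest takes 3/4 ÷ 1/36 = 27 days.
Total = 3 + 27 = 30 days.

30 days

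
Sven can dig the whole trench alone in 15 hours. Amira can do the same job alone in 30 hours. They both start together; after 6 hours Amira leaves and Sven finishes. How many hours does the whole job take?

12 hours

In the first 6 hours the combined rate is 1/10, so 3/5 of the job is done, leaving 2/5.
After Amira leaves the rate is 1/15 per hour; the remaining 2/5 takes 6 hours.
Total = 6 + 6 = 12 hours.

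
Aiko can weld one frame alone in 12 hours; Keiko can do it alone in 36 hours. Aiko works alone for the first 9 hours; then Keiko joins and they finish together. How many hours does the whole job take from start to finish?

In 9 hours Aiko does 9/12 = 3/4 of the job, leaving 1/4.
Aiko and Keiko together work at 1/9 per hour, so finishing takes 1/4 ÷ 1/9 = 9/4 hours.
Total time = 9 + 9/4 = 45/4 hours.

45/4 hours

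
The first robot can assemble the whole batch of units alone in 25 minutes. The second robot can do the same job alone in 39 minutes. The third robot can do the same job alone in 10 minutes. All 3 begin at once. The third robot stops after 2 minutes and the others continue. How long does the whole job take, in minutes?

In the first 2 minutes the combined rate is 323/1950, so 323/975 of the job is done, leaving 652/975.
After the third robot leaves the rate is 64/975 per minute; the remaining 652/975 takes 163/16 minutes.
Total = 2 + 163/16 = 195/16 minutes.

195/16 minutes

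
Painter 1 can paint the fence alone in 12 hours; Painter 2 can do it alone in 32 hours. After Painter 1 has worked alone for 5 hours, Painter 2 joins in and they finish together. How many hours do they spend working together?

56/11 hours

In 5 hours Painter 1 does 5/12 of the job, leaving 7/12.
Painter 1 and Painter 2 together work at 11/96 per hour, so finishing takes 7/12 ÷ 11/96 = 56/11 hours.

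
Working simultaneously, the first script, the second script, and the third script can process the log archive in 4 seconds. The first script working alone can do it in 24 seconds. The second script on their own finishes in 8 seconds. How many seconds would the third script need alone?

Combined rate is 1/4 per second.
Known contribution: 1/24 + 1/8 = (1 + 3)/24 = 4/24 = 1/6 per second.
So the third script's rate is 1/4 − 1/6 = 1/12, meaning 12 seconds alone.

12 seconds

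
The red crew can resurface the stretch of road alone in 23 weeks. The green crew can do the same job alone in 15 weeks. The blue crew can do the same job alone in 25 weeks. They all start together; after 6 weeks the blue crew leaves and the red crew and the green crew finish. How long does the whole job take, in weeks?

69/10 weeks

In the first 6 weeks the combined rate is 259/1725, so 518/575 of the job is done, leaving 57/575.
After the blue crew leaves the rate is 38/345 per week; the remaining 57/575 takes 9/10 weeks.
Total = 6 + 9/10 = 69/10 weeks.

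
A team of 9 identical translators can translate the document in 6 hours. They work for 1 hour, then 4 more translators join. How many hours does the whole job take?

58/13 hours

One translator does 1/54 of the job per hour.
After 1 hour with 9 translators, 1/6 is done (5/6 left).
With 13 translators the rate is 13/54, so the rest takes 5/6 ÷ 13/54 = 45/13 hours.
Total = 1 + 45/13 = 58/13 hours.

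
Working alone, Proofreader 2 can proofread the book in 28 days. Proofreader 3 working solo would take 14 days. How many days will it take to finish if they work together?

28/3 days

Combined rate: 1/28 + 1/14 = (1 + 2)/28 = 3/28 per day.
Time = 1 ÷ (3/28) = 28/3 days.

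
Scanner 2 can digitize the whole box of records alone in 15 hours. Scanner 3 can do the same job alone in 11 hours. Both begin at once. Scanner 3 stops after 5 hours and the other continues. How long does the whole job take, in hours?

90/11 hours

In the first 5 hours the combined rate is 26/165, so 26/33 of the job is done, leaving 7/33.
After Scanner 3 leaves the rate is 1/15 per hour; the remaining 7/33 takes 35/11 hours.
Total = 5 + 35/11 = 90/11 hours.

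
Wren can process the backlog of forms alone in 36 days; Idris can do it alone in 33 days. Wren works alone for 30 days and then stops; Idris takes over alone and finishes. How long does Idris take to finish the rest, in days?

In 30 days Wren does 30/36 = 5/6 of the job, leaving 1/6.
Idris works at 1/33 per day, so finishing takes 1/6 ÷ 1/33 = 11/2 days.

11/2 days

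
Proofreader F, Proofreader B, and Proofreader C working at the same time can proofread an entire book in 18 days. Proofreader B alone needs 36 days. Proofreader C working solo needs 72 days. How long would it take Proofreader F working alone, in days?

72 days

Combined rate is 1/18 per day.
Known contribution: 1/36 + 1/72 = (2 + 1)/72 = 3/72 = 1/24 per day.
So Proofreader F's rate is 1/18 − 1/24 = 1/72, meaning 72 days alone.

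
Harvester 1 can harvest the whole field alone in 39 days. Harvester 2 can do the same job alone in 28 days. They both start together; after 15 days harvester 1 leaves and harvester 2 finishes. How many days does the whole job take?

In the first 15 days the combined rate is 67/1092, so 335/364 of the job is done, leaving 29/364.
After harvester 1 leaves the rate is 1/28 per day; the remaining 29/364 takes 29/13 days.
Total = 15 + 29/13 = 224/13 days.

224/13 days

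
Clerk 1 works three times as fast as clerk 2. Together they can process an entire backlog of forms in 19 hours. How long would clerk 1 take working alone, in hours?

76/3 hours

Let clerk 2's rate be r; then clerk 1's rate is 3r, so together (3 + 1)r = 4r = 1/19.
Thus r = 1/76 per hour.
Clerk 2 alone: 76 hours; clerk 1 alone: 76/3 hours.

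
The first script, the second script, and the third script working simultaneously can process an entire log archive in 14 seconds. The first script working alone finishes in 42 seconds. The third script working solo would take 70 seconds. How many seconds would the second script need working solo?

Combined rate is 1/14 per second.
Known contribution: 1/42 + 1/70 = (5 + 3)/210 = 8/210 = 4/105 per second.
So the second script's rate is 1/14 − 4/105 = 1/30, meaning 30 seconds alone.

30 seconds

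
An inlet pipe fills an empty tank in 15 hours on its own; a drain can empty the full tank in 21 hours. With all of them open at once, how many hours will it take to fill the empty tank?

105/2 hours

Net rate = 1/15 − 1/21 = (7 − 5)/105 = 2/105 per hour.
Filling time = 1 ÷ (2/105) = 105/2 hours.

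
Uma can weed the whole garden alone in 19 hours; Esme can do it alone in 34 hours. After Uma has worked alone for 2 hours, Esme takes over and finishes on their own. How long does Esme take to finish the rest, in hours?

In 2 hours Uma does 2/19 of the job, leaving 17/19.
Esme works at 1/34 per hour, so finishing takes 17/19 ÷ 1/34 = 578/19 hours.

578/19 hours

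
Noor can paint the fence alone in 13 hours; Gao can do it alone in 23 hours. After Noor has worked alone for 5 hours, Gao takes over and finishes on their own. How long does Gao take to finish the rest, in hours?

In 5 hours Noor does 5/13 of the job, leaving 8/13.
Gao works at 1/23 per hour, so finishing takes 8/13 ÷ 1/23 = 184/13 hours.

184/13 hours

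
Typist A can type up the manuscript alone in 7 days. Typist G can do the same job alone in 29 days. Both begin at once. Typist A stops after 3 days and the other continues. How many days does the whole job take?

116/7 days

In the first 3 days the combined rate is 36/203, so 108/203 of the job is done, leaving 95/203.
After Typist A leaves the rate is 1/29 per day; the remaining 95/203 takes 95/7 days.
Total = 3 + 95/7 = 116/7 days.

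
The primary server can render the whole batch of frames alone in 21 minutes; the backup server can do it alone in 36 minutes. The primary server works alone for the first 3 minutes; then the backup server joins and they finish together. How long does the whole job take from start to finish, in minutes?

In 3 minutes the primary server does 3/21 = 1/7 of the job, leaving 6/7.
The primary server and the backup server together work at 19/252 per minute, so finishing takes 6/7 ÷ 19/252 = 216/19 minutes.
Total time = 3 + 216/19 = 273/19 minutes.

273/19 minutes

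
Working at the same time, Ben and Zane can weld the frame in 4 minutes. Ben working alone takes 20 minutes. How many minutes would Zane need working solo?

5 minutes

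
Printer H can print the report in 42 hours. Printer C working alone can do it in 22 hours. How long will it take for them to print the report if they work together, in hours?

231/16 hours

Combined rate: 1/42 + 1/22 = (11 + 21)/462 = 32/462 = 16/231 per hour.
Time = 1 ÷ (16/231) = 231/16 hours.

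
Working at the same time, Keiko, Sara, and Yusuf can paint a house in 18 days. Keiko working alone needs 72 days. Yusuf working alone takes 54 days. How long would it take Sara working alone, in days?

Combined rate is 1/18 per day.
Known contribution: 1/72 + 1/54 = (3 + 4)/216 = 7/216 per day.
So Sara's rate is 1/18 − 7/216 = 5/216, meaning 216/5 days alone.

216/5 days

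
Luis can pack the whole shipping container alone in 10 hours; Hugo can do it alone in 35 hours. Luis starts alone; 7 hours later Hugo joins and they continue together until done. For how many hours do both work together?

7/3 hours

In 7 hours Luis does 7/10 of the job, leaving 3/10.
Luis and Hugo together work at 9/70 per hour, so finishing takes 3/10 ÷ 9/70 = 7/3 hours.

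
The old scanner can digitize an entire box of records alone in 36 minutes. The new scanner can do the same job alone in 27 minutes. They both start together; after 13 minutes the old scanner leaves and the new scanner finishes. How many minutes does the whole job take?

69/4 minutes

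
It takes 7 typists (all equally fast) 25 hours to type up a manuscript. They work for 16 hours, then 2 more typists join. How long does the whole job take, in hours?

One typist does 1/175 of the job per hour.
After 16 hours with 7 typists, 16/25 is done (9/25 left).
With 9 typists the rate is 9/175, so the rest takes 9/25 ÷ 9/175 = 7 hours.
Total = 16 + 7 = 23 hours.

23 hours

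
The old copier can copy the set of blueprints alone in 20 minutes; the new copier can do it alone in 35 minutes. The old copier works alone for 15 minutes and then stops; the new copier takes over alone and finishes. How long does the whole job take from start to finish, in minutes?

95/4 minutes

In 15 minutes the old copier does 15/20 = 3/4 of the job, leaving 1/4.
The new copier works at 1/35 per minute, so finishing takes 1/4 ÷ 1/35 = 35/4 minutes.
Total time = 15 + 35/4 = 95/4 minutes.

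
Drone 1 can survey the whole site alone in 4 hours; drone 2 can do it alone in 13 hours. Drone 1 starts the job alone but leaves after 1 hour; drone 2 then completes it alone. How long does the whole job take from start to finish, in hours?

43/4 hours

In 1 hour drone 1 does 1/4 of the job, leaving 3/4.
Drone 2 works at 1/13 per hour, so finishing takes 3/4 ÷ 1/13 = 39/4 hours.
Total time = 1 + 39/4 = 43/4 hours.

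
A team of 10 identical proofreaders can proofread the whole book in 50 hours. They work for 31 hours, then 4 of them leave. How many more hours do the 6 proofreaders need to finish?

95/3 hours

One proofreader does 1/500 of the job per hour.
After 31 hours with 10 proofreaders, 31/50 is done (19/50 left).
With 6 proofreaders the rate is 6/500 = 3/250, so the rest takes 19/50 ÷ 3/250 = 95/3 hours.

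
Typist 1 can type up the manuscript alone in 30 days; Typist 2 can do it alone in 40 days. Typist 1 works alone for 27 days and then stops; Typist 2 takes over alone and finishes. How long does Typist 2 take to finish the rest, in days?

4 days

In 27 days Typist 1 does 27/30 = 9/10 of the job, leaving 1/10.
Typist 2 works at 1/40 per day, so finishing takes 1/10 ÷ 1/40 = 4 days.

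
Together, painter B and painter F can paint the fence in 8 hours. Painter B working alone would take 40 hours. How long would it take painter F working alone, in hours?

Combined rate is 1/8 per hour.
Known contribution: 1/40 per hour.
So painter F's rate is 1/8 − 1/40 = 1/10, meaning 10 hours alone.

10 hours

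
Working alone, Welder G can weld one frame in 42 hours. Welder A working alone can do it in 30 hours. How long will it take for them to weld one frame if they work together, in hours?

35/2 hours

Combined rate: 1/42 + 1/30 = (5 + 7)/210 = 12/210 = 2/35 per hour.
Time = 1 ÷ (2/35) = 35/2 hours.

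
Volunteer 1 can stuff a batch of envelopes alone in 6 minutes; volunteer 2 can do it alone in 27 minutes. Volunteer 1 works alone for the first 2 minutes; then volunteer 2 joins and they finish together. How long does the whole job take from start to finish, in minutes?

58/11 minutes

In 2 minutes volunteer 1 does 2/6 = 1/3 of the job, leaving 2/3.
Volunteer 1 and volunteer 2 together work at 11/54 per minute, so finishing takes 2/3 ÷ 11/54 = 36/11 minutes.
Total time = 2 + 36/11 = 58/11 minutes.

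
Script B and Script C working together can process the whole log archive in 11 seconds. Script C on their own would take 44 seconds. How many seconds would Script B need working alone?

44/3 seconds

Combined rate is 1/11 per second.
Known contribution: 1/44 per second.
So Script B's rate is 1/11 − 1/44 = 3/44, meaning 44/3 seconds alone.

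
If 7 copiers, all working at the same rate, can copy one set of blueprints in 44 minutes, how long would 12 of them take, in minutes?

Total work is 7·44 = 308 copier-minutes.
With 12 copiers: 308/12 = 77/3 minutes.

77/3 minutes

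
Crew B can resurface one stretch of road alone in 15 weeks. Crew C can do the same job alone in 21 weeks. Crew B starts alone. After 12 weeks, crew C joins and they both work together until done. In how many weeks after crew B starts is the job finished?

In the first 12 weeks crew B alone does 12/15 = 4/5 of the job, leaving 1/5.
Once everyone is working, combined rate: 1/15 + 1/21 = (7 + 5)/105 = 12/105 = 4/35 per week.
Remaining 1/5 at 4/35 per week takes 7/4 weeks.
Total from the start = 12 + 7/4 = 55/4 weeks.

55/4 weeks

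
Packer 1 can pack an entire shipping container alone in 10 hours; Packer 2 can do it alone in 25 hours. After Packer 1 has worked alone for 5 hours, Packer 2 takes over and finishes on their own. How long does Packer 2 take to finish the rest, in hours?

25/2 hours

In 5 hours Packer 1 does 5/10 = 1/2 of the job, leaving 1/2.
Packer 2 works at 1/25 per hour, so finishing takes 1/2 ÷ 1/25 = 25/2 hours.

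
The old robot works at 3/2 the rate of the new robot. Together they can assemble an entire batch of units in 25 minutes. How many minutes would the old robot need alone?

125/3 minutes

Let the new robot's rate be r; then the old robot's rate is (3/2)r, so together (3/2 + 1)r = (5/2)r = 1/25.
Thus r = 2/125 per minute.
The new robot alone: 125/2 minutes; the old robot alone: 125/3 minutes.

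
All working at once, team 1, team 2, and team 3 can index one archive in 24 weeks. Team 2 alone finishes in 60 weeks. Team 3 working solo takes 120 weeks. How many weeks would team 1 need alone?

60 weeks

Combined rate is 1/24 per week.
Known contribution: 1/60 + 1/120 = (2 + 1)/120 = 3/120 = 1/40 per week.
So team 1's rate is 1/24 − 1/40 = 1/60, meaning 60 weeks alone.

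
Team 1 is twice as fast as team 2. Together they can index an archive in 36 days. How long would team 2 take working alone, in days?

108 days

Let team 2's rate be r; then team 1's rate is 2r, so together (2 + 1)r = 3r = 1/36.
Thus r = 1/108 per day.
Team 2 alone: 108 days; team 1 alone: 54 days.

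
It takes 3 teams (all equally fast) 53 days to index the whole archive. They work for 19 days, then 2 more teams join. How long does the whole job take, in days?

One team does 1/159 of the job per day.
After 19 days with 3 teams, 19/53 is done (34/53 left).
With 5 teams the rate is 5/159, so the rest takes 34/53 ÷ 5/159 = 102/5 days.
Total = 19 + 102/5 = 197/5 days.

197/5 days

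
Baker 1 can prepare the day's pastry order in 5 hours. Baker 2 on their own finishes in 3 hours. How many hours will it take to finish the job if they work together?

15/8 hours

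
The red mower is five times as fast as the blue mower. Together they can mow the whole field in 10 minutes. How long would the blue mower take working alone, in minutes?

Let the blue mower's rate be r; then the red mower's rate is 5r, so together (5 + 1)r = 6r = 1/10.
Thus r = 1/60 per minute.
The blue mower alone: 60 minutes; the red mower alone: 12 minutes.

60 minutes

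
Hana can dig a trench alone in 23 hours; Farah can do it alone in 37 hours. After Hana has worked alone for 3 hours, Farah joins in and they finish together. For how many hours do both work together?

37/3 hours

In 3 hours Hana does 3/23 of the job, leaving 20/23.
Hana and Farah together work at 60/851 per hour, so finishing takes 20/23 ÷ 60/851 = 37/3 hours.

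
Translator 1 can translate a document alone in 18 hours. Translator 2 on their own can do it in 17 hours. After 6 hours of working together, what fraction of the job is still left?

16/51

Combined rate: 1/18 + 1/17 = (17 + 18)/306 = 35/306 per hour.
In 6 hours they complete 6·35/306 = 35/51 of the job.
So 16/51 remains.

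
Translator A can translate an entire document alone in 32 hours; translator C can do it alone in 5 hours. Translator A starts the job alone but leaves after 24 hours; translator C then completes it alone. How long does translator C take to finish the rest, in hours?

In 24 hours translator A does 24/32 = 3/4 of the job, leaving 1/4.
Translator C works at 1/5 per hour, so finishing takes 1/4 ÷ 1/5 = 5/4 hours.

5/4 hours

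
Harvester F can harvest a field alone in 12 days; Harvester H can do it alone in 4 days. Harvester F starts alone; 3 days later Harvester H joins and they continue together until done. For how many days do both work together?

9/4 days

In 3 days Harvester F does 3/12 = 1/4 of the job, leaving 3/4.
Harvester F and Harvester H together work at 1/3 per day, so finishing takes 3/4 ÷ 1/3 = 9/4 days.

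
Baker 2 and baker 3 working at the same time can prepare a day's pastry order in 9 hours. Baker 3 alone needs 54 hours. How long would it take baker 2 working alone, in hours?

Combined rate is 1/9 per hour.
Known contribution: 1/54 per hour.
So baker 2's rate is 1/9 − 1/54 = 5/54, meaning 54/5 hours alone.

54/5 hours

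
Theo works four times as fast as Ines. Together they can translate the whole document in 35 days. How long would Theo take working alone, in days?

175/4 days

Let Ines's rate be r; then Theo's rate is 4r, so together (4 + 1)r = 5r = 1/35.
Thus r = 1/175 per day.
Ines alone: 175 days; Theo alone: 175/4 days.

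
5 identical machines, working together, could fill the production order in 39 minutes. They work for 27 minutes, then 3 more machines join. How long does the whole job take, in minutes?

69/2 minutes

One machine does 1/195 of the job per minute.
After 27 minutes with 5 machines, 9/13 is done (4/13 left).
With 8 machines the rate is 8/195, so the rest takes 4/13 ÷ 8/195 = 15/2 minutes.
Total = 27 + 15/2 = 69/2 minutes.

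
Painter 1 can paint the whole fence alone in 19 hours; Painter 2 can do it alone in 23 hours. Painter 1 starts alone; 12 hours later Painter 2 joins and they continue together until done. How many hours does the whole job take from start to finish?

In 12 hours Painter 1 does 12/19 of the job, leaving 7/19.
Painter 1 and Painter 2 together work at 42/437 per hour, so finishing takes 7/19 ÷ 42/437 = 23/6 hours.
Total time = 12 + 23/6 = 95/6 hours.

95/6 hours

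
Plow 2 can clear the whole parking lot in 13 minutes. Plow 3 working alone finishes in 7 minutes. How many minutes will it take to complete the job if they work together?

With two workers the combined time is the product over the sum: 13·7/(13+7) = 91/20 minutes.

91/20 minutes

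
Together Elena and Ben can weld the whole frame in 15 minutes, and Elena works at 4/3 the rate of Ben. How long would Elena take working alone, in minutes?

Let Ben's rate be r; then Elena's rate is (4/3)r, so together (4/3 + 1)r = (7/3)r = 1/15.
Thus r = 1/35 per minute.
Ben alone: 35 minutes; Elena alone: 105/4 minutes.

105/4 minutes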